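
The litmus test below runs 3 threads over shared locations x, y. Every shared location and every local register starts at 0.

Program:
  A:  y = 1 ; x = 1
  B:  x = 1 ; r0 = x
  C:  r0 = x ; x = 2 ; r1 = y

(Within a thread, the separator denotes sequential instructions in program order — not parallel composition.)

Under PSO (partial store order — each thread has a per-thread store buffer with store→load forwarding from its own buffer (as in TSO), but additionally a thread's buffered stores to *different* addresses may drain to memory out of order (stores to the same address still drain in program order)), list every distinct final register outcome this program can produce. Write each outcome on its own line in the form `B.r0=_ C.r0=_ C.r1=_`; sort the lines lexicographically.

outcome vector order: (B.r0,C.r0,C.r1)
|PSO outcomes| = 8

B.r0=1 C.r0=0 C.r1=0
B.r0=1 C.r0=0 C.r1=1
B.r0=1 C.r0=1 C.r1=0
B.r0=1 C.r0=1 C.r1=1
B.r0=2 C.r0=0 C.r1=0
B.r0=2 C.r0=0 C.r1=1
B.r0=2 C.r0=1 C.r1=0
B.r0=2 C.r0=1 C.r1=1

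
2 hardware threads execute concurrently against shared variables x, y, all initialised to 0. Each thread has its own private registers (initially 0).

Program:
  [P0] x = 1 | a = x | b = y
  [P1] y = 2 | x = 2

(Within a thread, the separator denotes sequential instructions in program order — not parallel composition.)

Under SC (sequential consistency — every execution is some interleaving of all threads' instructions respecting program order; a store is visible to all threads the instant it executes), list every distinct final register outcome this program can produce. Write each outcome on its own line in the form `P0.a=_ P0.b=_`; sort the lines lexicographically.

P0.a=1 P0.b=0
P0.a=1 P0.b=2
P0.a=2 P0.b=2

outcome vector order: (P0.a,P0.b)
|SC outcomes| = 3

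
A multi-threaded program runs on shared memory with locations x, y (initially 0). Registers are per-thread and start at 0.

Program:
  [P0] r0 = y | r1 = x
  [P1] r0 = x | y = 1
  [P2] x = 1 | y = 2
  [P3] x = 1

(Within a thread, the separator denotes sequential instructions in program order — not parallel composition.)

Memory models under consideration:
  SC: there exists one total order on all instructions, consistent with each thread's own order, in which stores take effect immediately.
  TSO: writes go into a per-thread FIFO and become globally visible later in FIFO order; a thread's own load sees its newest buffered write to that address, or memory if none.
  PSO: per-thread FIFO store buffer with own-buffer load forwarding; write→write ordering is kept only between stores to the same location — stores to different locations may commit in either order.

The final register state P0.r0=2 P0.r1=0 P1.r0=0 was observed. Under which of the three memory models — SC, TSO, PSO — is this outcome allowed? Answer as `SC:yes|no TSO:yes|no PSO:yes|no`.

outcome vector order: (P0.r0,P0.r1,P1.r0)
SC: 9 outcomes — {000; 001; 010; 011; 100; 110; 111; 210; 211}
TSO: 9 outcomes — {000; 001; 010; 011; 100; 110; 111; 210; 211}
PSO: 11 outcomes — {000; 001; 010; 011; 100; 110; 111; 200; 201; 210; 211}
target 200 ∈ {PSO}

SC:no TSO:no PSO:yes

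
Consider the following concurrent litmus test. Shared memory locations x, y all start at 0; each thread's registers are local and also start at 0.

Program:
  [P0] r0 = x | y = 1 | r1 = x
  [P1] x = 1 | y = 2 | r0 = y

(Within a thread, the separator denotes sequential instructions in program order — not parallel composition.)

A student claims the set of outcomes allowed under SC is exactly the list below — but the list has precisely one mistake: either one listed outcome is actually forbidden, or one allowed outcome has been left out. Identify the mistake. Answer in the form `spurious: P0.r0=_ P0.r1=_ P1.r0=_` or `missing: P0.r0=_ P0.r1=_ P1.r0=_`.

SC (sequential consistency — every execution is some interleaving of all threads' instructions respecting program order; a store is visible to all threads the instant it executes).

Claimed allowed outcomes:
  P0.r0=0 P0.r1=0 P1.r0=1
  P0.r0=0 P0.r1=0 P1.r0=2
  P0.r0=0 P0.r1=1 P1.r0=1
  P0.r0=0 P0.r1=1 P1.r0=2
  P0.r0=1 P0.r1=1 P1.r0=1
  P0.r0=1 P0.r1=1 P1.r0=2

spurious: P0.r0=0 P0.r1=0 P1.r0=1

outcome vector order: (P0.r0,P0.r1,P1.r0)
SC (5): 002 011 012 111 112
claimed∖SC = {001}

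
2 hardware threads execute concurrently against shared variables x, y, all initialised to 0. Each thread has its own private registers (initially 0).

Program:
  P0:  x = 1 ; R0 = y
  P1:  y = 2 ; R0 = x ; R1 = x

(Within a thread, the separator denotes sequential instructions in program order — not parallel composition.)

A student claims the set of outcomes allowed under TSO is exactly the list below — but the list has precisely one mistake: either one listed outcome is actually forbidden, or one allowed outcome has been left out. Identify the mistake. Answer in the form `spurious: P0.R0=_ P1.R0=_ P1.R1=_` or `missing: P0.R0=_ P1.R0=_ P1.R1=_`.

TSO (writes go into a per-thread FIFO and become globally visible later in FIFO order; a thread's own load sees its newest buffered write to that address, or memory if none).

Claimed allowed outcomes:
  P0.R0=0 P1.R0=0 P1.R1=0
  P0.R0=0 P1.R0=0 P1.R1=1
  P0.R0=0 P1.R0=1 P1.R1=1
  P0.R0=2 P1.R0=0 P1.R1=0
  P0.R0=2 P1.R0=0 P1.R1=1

outcome vector order: (P0.R0,P1.R0,P1.R1)
TSO: 6 outcomes — {<0 0 0> <0 0 1> <0 1 1> <2 0 0> <2 0 1> <2 1 1>}
TSO∖claimed = {<2 1 1>}

missing: P0.R0=2 P1.R0=1 P1.R1=1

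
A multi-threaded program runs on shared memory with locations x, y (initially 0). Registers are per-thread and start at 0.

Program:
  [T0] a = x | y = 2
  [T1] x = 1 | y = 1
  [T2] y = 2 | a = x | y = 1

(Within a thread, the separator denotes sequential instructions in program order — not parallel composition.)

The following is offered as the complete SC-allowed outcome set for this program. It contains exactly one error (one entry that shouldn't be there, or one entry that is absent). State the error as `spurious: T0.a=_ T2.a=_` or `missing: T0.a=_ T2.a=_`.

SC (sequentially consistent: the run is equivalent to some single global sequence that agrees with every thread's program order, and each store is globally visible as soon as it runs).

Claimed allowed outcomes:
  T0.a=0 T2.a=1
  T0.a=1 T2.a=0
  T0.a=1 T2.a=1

missing: T0.a=0 T2.a=0

outcome vector order: (T0.a,T2.a)
[SC] allowed = {00 01 10 11}
SC∖claimed = {00}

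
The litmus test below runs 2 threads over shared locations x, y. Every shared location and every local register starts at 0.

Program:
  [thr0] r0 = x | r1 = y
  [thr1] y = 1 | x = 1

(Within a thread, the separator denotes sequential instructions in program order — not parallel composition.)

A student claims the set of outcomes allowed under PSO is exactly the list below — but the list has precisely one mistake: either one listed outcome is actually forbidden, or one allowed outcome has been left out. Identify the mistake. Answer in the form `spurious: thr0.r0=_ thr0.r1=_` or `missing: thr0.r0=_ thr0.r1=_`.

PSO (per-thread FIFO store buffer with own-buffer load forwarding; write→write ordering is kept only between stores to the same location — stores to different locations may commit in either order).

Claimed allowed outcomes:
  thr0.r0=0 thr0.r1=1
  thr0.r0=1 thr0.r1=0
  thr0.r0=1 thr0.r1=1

missing: thr0.r0=0 thr0.r1=0

outcome vector order: (thr0.r0,thr0.r1)
under PSO → <0 0>, <0 1>, <1 0>, <1 1>
PSO∖claimed = {<0 0>}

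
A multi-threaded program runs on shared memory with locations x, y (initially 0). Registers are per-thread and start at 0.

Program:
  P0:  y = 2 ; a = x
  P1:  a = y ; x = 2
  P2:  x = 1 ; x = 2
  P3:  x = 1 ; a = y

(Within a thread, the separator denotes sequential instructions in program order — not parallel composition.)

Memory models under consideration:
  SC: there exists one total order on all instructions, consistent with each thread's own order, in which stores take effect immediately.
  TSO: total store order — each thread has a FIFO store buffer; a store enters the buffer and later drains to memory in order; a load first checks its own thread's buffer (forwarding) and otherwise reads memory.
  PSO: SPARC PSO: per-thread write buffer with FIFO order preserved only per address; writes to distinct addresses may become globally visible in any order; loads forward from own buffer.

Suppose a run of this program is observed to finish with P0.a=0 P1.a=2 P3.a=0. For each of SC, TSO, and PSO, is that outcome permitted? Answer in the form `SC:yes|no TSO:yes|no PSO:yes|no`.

SC:no TSO:yes PSO:yes

outcome vector order: (P0.a,P1.a,P3.a)
under SC → <0 0 2>, <0 2 2>, <1 0 0>, <1 0 2>, <1 2 0>, <1 2 2>, <2 0 0>, <2 0 2>, <2 2 0>, <2 2 2>
under TSO → <0 0 0>, <0 0 2>, <0 2 0>, <0 2 2>, <1 0 0>, <1 0 2>, <1 2 0>, <1 2 2>, <2 0 0>, <2 0 2>, <2 2 0>, <2 2 2>
under PSO → <0 0 0>, <0 0 2>, <0 2 0>, <0 2 2>, <1 0 0>, <1 0 2>, <1 2 0>, <1 2 2>, <2 0 0>, <2 0 2>, <2 2 0>, <2 2 2>
target <0 2 0> ∈ {TSO,PSO}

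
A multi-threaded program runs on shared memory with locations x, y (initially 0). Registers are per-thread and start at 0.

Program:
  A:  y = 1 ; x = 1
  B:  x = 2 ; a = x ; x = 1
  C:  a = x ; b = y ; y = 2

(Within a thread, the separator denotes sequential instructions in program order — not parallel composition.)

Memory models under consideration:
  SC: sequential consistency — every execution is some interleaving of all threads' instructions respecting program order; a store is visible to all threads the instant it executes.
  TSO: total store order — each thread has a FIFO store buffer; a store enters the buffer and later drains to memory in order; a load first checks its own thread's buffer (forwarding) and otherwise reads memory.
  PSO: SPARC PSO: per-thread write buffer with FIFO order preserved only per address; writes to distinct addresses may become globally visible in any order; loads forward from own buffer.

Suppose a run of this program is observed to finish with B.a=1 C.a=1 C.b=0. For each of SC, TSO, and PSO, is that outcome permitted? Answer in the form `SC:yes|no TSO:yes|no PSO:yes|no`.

outcome vector order: (B.a,C.a,C.b)
SC (11): 1/0/0; 1/0/1; 1/1/1; 1/2/0; 1/2/1; 2/0/0; 2/0/1; 2/1/0; 2/1/1; 2/2/0; 2/2/1
TSO (11): 1/0/0; 1/0/1; 1/1/1; 1/2/0; 1/2/1; 2/0/0; 2/0/1; 2/1/0; 2/1/1; 2/2/0; 2/2/1
PSO (12): 1/0/0; 1/0/1; 1/1/0; 1/1/1; 1/2/0; 1/2/1; 2/0/0; 2/0/1; 2/1/0; 2/1/1; 2/2/0; 2/2/1
target 1/1/0 ∈ {PSO}

SC:no TSO:no PSO:yes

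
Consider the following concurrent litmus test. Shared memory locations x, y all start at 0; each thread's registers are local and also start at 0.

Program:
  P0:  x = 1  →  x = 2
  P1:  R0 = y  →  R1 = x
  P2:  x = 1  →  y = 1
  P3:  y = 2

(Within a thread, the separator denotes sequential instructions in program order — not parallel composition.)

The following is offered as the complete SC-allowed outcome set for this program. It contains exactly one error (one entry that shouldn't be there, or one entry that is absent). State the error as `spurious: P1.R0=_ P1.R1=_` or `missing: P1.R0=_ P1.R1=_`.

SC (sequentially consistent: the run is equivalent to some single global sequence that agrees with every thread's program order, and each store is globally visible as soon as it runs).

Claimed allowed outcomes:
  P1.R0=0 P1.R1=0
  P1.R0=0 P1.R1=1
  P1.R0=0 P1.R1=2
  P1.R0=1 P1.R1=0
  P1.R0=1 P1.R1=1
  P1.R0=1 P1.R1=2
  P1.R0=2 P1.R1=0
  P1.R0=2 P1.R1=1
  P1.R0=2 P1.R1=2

outcome vector order: (P1.R0,P1.R1)
SC: 8 outcomes — {00; 01; 02; 11; 12; 20; 21; 22}
claimed∖SC = {10}

spurious: P1.R0=1 P1.R1=0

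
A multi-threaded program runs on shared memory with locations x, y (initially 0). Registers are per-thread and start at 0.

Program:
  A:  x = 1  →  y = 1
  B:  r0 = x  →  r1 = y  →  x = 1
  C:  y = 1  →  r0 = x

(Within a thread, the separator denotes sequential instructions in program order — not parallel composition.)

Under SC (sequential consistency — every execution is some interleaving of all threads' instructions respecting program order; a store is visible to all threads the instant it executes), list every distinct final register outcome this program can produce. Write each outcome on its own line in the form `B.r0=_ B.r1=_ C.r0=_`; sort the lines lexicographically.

outcome vector order: (B.r0,B.r1,C.r0)
|SC outcomes| = 7

B.r0=0 B.r1=0 C.r0=0
B.r0=0 B.r1=0 C.r0=1
B.r0=0 B.r1=1 C.r0=0
B.r0=0 B.r1=1 C.r0=1
B.r0=1 B.r1=0 C.r0=1
B.r0=1 B.r1=1 C.r0=0
B.r0=1 B.r1=1 C.r0=1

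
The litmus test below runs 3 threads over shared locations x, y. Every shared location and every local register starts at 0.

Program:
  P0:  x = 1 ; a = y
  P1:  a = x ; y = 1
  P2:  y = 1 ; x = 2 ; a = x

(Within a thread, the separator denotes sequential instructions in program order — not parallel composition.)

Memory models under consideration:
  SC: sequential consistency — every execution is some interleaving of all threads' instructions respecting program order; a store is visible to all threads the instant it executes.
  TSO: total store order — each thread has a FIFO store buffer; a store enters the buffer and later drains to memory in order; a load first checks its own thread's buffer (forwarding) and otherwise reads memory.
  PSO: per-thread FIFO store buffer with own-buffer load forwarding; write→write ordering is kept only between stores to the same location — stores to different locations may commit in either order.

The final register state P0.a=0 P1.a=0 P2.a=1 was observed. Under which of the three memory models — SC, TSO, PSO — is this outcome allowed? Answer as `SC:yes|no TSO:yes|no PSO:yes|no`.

SC:no TSO:yes PSO:yes

outcome vector order: (P0.a,P1.a,P2.a)
under SC → 002, 012, 022, 101, 102, 111, 112, 121, 122
under TSO → 001, 002, 011, 012, 021, 022, 101, 102, 111, 112, 121, 122
under PSO → 001, 002, 011, 012, 021, 022, 101, 102, 111, 112, 121, 122
target 001 ∈ {TSO,PSO}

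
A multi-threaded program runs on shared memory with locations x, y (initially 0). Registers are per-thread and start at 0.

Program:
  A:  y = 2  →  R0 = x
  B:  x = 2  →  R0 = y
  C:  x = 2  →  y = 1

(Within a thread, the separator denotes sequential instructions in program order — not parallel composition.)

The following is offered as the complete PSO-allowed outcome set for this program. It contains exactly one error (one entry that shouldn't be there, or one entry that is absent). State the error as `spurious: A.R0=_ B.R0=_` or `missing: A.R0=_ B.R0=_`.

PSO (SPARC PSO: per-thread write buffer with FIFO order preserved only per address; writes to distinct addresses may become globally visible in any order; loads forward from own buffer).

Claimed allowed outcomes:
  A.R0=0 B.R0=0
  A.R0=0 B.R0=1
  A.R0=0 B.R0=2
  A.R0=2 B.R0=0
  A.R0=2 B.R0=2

missing: A.R0=2 B.R0=1

outcome vector order: (A.R0,B.R0)
under PSO → <0 0> <0 1> <0 2> <2 0> <2 1> <2 2>
PSO∖claimed = {<2 1>}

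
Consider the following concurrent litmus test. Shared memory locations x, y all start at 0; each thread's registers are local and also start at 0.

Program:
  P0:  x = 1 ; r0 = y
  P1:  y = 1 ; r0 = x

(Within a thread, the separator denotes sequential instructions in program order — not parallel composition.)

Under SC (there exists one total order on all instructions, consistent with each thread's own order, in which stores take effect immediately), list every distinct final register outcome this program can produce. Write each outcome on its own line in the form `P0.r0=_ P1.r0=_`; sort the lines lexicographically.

outcome vector order: (P0.r0,P1.r0)
|SC outcomes| = 3

P0.r0=0 P1.r0=1
P0.r0=1 P1.r0=0
P0.r0=1 P1.r0=1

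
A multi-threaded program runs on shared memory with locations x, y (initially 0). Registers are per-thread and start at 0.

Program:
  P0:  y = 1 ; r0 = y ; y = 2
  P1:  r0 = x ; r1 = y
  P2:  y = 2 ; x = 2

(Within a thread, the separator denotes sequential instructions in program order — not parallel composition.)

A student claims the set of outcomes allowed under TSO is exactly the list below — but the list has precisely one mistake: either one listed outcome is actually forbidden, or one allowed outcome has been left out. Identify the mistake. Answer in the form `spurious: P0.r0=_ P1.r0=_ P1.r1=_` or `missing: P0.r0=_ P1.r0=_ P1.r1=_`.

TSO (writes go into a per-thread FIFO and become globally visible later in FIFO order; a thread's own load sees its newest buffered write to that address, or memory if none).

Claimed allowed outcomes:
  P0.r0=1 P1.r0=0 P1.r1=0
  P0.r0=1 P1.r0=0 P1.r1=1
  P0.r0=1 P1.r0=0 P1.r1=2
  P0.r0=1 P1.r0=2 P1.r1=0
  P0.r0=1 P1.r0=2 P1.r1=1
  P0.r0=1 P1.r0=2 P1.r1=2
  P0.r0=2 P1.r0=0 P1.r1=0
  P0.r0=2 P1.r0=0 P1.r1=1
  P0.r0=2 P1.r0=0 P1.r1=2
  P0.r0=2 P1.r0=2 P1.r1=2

spurious: P0.r0=1 P1.r0=2 P1.r1=0

outcome vector order: (P0.r0,P1.r0,P1.r1)
under TSO → 1/0/0 1/0/1 1/0/2 1/2/1 1/2/2 2/0/0 2/0/1 2/0/2 2/2/2
claimed∖TSO = {1/2/0}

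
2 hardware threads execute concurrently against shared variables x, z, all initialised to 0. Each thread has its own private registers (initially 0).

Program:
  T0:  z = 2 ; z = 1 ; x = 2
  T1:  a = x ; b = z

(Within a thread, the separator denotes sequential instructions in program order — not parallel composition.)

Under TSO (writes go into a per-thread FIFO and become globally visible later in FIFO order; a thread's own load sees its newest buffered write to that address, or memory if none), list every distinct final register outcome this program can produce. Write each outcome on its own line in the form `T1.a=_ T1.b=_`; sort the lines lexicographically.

T1.a=0 T1.b=0
T1.a=0 T1.b=1
T1.a=0 T1.b=2
T1.a=2 T1.b=1

outcome vector order: (T1.a,T1.b)
|TSO outcomes| = 4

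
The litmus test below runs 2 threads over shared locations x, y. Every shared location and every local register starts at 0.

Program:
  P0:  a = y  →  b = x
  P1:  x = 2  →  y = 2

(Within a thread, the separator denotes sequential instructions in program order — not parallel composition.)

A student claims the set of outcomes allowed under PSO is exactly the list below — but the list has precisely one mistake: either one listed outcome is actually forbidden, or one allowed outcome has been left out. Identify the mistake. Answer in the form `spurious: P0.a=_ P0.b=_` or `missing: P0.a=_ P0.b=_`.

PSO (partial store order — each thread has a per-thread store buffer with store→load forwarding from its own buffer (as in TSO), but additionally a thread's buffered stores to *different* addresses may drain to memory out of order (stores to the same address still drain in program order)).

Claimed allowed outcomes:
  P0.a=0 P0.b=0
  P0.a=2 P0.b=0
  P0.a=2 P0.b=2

outcome vector order: (P0.a,P0.b)
PSO: 4 outcomes — {00; 02; 20; 22}
PSO∖claimed = {02}

missing: P0.a=0 P0.b=2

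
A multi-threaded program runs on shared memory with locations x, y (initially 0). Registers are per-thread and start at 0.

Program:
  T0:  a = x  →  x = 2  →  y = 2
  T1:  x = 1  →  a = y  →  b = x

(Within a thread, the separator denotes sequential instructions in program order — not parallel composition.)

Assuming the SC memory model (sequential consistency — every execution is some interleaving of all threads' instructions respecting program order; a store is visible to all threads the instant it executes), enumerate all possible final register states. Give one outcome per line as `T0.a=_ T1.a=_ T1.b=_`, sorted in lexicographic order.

T0.a=0 T1.a=0 T1.b=1
T0.a=0 T1.a=0 T1.b=2
T0.a=0 T1.a=2 T1.b=1
T0.a=0 T1.a=2 T1.b=2
T0.a=1 T1.a=0 T1.b=1
T0.a=1 T1.a=0 T1.b=2
T0.a=1 T1.a=2 T1.b=2

outcome vector order: (T0.a,T1.a,T1.b)
|SC outcomes| = 7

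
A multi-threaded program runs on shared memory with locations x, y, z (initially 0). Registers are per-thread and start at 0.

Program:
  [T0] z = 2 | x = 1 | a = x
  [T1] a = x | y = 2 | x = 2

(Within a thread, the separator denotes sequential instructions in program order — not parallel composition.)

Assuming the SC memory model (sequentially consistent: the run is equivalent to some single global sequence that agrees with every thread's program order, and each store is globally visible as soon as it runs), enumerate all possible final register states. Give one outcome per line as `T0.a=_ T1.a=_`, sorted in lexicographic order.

outcome vector order: (T0.a,T1.a)
|SC outcomes| = 4

T0.a=1 T1.a=0
T0.a=1 T1.a=1
T0.a=2 T1.a=0
T0.a=2 T1.a=1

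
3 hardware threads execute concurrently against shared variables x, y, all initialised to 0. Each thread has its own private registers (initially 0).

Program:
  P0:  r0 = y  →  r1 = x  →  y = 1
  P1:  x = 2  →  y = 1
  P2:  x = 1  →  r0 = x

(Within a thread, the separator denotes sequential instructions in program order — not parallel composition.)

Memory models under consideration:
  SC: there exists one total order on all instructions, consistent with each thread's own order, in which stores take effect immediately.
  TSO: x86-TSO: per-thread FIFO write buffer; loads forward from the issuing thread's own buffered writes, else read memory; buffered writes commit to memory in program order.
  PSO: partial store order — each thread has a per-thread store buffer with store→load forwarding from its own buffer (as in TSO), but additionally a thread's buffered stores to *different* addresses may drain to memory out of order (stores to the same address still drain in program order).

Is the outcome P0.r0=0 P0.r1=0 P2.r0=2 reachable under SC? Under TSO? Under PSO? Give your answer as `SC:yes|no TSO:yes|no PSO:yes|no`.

SC:yes TSO:yes PSO:yes

outcome vector order: (P0.r0,P0.r1,P2.r0)
SC (9): 0/0/1, 0/0/2, 0/1/1, 0/1/2, 0/2/1, 0/2/2, 1/1/1, 1/2/1, 1/2/2
TSO (9): 0/0/1, 0/0/2, 0/1/1, 0/1/2, 0/2/1, 0/2/2, 1/1/1, 1/2/1, 1/2/2
PSO (12): 0/0/1, 0/0/2, 0/1/1, 0/1/2, 0/2/1, 0/2/2, 1/0/1, 1/0/2, 1/1/1, 1/1/2, 1/2/1, 1/2/2
target 0/0/2 ∈ {SC,TSO,PSO}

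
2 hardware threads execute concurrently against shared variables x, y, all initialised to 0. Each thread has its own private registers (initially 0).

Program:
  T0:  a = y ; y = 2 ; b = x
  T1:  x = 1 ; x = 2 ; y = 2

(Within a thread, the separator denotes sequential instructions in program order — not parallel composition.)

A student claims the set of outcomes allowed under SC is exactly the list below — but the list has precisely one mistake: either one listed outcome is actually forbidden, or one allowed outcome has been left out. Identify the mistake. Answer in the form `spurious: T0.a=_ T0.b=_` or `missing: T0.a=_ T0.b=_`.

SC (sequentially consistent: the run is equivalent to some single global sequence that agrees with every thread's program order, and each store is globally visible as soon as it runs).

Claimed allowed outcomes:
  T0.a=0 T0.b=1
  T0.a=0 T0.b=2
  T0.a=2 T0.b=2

missing: T0.a=0 T0.b=0

outcome vector order: (T0.a,T0.b)
under SC → 00; 01; 02; 22
SC∖claimed = {00}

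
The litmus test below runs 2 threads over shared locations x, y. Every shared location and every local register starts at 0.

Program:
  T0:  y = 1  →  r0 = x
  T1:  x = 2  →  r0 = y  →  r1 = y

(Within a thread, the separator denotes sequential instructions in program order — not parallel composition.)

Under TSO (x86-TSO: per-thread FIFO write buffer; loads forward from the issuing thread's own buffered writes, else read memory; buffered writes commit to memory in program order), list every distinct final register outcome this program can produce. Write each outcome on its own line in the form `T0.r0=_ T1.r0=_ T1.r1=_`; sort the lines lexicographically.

T0.r0=0 T1.r0=0 T1.r1=0
T0.r0=0 T1.r0=0 T1.r1=1
T0.r0=0 T1.r0=1 T1.r1=1
T0.r0=2 T1.r0=0 T1.r1=0
T0.r0=2 T1.r0=0 T1.r1=1
T0.r0=2 T1.r0=1 T1.r1=1

outcome vector order: (T0.r0,T1.r0,T1.r1)
|TSO outcomes| = 6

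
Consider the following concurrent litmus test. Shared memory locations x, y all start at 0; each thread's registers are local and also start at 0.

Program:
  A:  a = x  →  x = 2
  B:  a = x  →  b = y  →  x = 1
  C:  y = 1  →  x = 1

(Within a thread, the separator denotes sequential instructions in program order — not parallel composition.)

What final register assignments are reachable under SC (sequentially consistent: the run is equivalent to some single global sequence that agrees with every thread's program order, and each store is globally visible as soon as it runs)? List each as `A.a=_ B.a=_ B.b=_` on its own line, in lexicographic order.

A.a=0 B.a=0 B.b=0
A.a=0 B.a=0 B.b=1
A.a=0 B.a=1 B.b=1
A.a=0 B.a=2 B.b=0
A.a=0 B.a=2 B.b=1
A.a=1 B.a=0 B.b=0
A.a=1 B.a=0 B.b=1
A.a=1 B.a=1 B.b=1
A.a=1 B.a=2 B.b=1

outcome vector order: (A.a,B.a,B.b)
|SC outcomes| = 9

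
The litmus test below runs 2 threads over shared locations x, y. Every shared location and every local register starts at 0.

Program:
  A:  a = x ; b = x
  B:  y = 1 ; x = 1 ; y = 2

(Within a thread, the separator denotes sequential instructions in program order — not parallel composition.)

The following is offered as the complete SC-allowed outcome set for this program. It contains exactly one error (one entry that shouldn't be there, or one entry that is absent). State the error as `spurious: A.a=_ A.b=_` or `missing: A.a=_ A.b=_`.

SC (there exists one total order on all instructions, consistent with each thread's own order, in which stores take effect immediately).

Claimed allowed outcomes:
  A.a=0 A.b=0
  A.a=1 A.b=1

missing: A.a=0 A.b=1

outcome vector order: (A.a,A.b)
under SC → 0/0, 0/1, 1/1
SC∖claimed = {0/1}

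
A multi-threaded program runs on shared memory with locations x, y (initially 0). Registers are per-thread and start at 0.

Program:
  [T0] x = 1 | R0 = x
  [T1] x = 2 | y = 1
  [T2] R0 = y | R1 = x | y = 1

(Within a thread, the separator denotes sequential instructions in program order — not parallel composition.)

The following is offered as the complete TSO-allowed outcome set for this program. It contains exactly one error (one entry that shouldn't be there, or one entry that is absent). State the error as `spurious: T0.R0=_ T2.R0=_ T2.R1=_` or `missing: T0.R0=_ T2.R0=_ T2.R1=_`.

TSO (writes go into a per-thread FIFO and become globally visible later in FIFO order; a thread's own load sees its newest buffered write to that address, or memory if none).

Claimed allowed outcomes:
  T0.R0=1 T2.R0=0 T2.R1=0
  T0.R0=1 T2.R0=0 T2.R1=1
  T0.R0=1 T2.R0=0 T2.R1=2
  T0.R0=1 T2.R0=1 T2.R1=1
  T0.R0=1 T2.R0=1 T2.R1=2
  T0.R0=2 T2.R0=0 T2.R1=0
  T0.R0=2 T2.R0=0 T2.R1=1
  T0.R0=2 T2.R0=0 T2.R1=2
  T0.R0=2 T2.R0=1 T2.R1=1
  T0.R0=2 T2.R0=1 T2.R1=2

spurious: T0.R0=2 T2.R0=1 T2.R1=1

outcome vector order: (T0.R0,T2.R0,T2.R1)
TSO: 9 outcomes — {100; 101; 102; 111; 112; 200; 201; 202; 212}
claimed∖TSO = {211}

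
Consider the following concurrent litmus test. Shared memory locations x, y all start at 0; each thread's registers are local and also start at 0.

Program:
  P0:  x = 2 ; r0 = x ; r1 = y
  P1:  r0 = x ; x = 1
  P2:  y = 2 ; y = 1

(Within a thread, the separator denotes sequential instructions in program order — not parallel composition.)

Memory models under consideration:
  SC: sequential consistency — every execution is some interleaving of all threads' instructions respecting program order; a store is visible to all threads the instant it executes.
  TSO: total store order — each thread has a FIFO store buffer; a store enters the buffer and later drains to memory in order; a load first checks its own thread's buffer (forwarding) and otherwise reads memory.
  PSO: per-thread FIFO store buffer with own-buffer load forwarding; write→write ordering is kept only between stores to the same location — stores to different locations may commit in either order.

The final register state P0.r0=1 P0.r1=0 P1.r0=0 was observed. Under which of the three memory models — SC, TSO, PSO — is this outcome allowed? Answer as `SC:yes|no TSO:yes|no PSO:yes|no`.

outcome vector order: (P0.r0,P0.r1,P1.r0)
under SC → 100; 102; 110; 112; 120; 122; 200; 202; 210; 212; 220; 222
under TSO → 100; 102; 110; 112; 120; 122; 200; 202; 210; 212; 220; 222
under PSO → 100; 102; 110; 112; 120; 122; 200; 202; 210; 212; 220; 222
target 100 ∈ {SC,TSO,PSO}

SC:yes TSO:yes PSO:yes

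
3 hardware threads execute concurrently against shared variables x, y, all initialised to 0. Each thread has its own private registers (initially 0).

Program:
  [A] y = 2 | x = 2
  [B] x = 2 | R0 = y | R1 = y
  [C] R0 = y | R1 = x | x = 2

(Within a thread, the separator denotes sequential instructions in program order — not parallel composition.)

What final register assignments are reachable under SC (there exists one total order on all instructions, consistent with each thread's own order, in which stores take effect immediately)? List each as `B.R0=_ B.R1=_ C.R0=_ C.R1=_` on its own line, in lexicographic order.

outcome vector order: (B.R0,B.R1,C.R0,C.R1)
|SC outcomes| = 10

B.R0=0 B.R1=0 C.R0=0 C.R1=0
B.R0=0 B.R1=0 C.R0=0 C.R1=2
B.R0=0 B.R1=0 C.R0=2 C.R1=2
B.R0=0 B.R1=2 C.R0=0 C.R1=0
B.R0=0 B.R1=2 C.R0=0 C.R1=2
B.R0=0 B.R1=2 C.R0=2 C.R1=2
B.R0=2 B.R1=2 C.R0=0 C.R1=0
B.R0=2 B.R1=2 C.R0=0 C.R1=2
B.R0=2 B.R1=2 C.R0=2 C.R1=0
B.R0=2 B.R1=2 C.R0=2 C.R1=2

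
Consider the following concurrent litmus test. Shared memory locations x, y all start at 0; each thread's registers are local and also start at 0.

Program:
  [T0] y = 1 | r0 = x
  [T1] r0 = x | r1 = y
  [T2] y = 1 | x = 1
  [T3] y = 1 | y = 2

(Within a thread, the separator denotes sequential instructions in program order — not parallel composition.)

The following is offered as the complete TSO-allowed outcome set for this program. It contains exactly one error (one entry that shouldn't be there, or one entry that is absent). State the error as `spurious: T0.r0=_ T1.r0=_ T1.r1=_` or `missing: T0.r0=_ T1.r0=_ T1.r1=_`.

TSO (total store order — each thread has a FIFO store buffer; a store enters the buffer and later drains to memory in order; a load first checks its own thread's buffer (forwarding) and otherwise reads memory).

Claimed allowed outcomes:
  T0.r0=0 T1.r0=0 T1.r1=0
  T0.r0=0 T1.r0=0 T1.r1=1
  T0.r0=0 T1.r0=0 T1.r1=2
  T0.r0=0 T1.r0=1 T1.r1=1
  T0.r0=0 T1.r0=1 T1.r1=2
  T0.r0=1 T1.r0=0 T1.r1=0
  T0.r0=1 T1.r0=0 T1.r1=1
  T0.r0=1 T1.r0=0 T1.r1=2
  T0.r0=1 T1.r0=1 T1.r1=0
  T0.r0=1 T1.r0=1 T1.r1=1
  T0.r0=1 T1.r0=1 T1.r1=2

outcome vector order: (T0.r0,T1.r0,T1.r1)
[TSO] allowed = {(0,0,0), (0,0,1), (0,0,2), (0,1,1), (0,1,2), (1,0,0), (1,0,1), (1,0,2), (1,1,1), (1,1,2)}
claimed∖TSO = {(1,1,0)}

spurious: T0.r0=1 T1.r0=1 T1.r1=0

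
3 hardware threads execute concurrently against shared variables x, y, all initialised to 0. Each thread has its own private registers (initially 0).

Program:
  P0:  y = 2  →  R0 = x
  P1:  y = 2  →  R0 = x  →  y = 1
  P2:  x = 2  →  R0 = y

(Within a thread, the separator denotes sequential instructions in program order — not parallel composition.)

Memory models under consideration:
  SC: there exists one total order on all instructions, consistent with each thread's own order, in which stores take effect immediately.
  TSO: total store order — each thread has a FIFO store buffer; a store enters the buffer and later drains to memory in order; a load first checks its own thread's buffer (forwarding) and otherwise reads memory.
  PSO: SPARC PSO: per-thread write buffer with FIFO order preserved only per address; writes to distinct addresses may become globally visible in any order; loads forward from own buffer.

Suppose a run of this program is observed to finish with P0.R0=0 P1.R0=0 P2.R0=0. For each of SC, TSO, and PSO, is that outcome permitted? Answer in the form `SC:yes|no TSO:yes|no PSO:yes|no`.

outcome vector order: (P0.R0,P1.R0,P2.R0)
SC: 9 outcomes — {001 002 021 022 201 202 220 221 222}
TSO: 12 outcomes — {000 001 002 020 021 022 200 201 202 220 221 222}
PSO: 12 outcomes — {000 001 002 020 021 022 200 201 202 220 221 222}
target 000 ∈ {TSO,PSO}

SC:no TSO:yes PSO:yes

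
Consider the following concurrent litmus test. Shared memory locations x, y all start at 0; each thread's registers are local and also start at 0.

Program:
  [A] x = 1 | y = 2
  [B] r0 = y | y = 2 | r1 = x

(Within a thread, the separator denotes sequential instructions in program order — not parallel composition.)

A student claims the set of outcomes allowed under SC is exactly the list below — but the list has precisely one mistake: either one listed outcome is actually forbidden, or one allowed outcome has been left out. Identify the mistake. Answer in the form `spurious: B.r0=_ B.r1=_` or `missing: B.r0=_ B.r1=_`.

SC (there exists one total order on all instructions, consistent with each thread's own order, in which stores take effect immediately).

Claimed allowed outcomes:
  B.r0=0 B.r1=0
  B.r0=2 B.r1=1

missing: B.r0=0 B.r1=1

outcome vector order: (B.r0,B.r1)
under SC → (0,0) (0,1) (2,1)
SC∖claimed = {(0,1)}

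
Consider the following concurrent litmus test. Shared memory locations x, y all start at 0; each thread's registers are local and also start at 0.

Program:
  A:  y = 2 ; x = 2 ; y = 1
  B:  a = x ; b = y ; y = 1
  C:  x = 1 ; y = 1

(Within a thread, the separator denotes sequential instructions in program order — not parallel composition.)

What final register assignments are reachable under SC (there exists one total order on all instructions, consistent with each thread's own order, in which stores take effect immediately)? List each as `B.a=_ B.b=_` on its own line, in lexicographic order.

outcome vector order: (B.a,B.b)
|SC outcomes| = 8

B.a=0 B.b=0
B.a=0 B.b=1
B.a=0 B.b=2
B.a=1 B.b=0
B.a=1 B.b=1
B.a=1 B.b=2
B.a=2 B.b=1
B.a=2 B.b=2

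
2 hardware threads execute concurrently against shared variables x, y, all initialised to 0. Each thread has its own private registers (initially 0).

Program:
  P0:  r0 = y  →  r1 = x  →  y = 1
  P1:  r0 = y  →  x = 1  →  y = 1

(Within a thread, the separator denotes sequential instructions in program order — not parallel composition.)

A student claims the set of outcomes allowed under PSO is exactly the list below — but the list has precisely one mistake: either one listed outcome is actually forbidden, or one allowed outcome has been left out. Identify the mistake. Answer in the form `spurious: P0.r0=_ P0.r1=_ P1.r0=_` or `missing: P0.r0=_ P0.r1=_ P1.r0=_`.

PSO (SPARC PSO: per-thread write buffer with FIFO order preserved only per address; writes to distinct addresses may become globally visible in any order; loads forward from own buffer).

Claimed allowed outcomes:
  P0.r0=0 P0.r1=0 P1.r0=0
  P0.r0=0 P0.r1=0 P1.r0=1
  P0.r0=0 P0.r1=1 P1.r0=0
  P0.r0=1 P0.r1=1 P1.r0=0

outcome vector order: (P0.r0,P0.r1,P1.r0)
PSO (5): <0 0 0>; <0 0 1>; <0 1 0>; <1 0 0>; <1 1 0>
PSO∖claimed = {<1 0 0>}

missing: P0.r0=1 P0.r1=0 P1.r0=0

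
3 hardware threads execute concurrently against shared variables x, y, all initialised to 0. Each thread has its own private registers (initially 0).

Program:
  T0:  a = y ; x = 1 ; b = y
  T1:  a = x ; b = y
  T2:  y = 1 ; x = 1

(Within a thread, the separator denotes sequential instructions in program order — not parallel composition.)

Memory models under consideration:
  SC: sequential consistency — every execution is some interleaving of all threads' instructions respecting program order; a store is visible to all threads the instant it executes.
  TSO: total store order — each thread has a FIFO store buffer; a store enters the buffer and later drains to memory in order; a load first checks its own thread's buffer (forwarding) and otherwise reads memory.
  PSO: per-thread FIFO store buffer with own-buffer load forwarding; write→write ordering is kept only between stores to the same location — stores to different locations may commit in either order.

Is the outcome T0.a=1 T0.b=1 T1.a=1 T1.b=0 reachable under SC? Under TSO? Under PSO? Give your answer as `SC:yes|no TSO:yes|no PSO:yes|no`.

SC:no TSO:no PSO:yes

outcome vector order: (T0.a,T0.b,T1.a,T1.b)
[SC] allowed = {<0 0 0 0> <0 0 0 1> <0 0 1 0> <0 0 1 1> <0 1 0 0> <0 1 0 1> <0 1 1 0> <0 1 1 1> <1 1 0 0> <1 1 0 1> <1 1 1 1>}
[TSO] allowed = {<0 0 0 0> <0 0 0 1> <0 0 1 0> <0 0 1 1> <0 1 0 0> <0 1 0 1> <0 1 1 0> <0 1 1 1> <1 1 0 0> <1 1 0 1> <1 1 1 1>}
[PSO] allowed = {<0 0 0 0> <0 0 0 1> <0 0 1 0> <0 0 1 1> <0 1 0 0> <0 1 0 1> <0 1 1 0> <0 1 1 1> <1 1 0 0> <1 1 0 1> <1 1 1 0> <1 1 1 1>}
target <1 1 1 0> ∈ {PSO}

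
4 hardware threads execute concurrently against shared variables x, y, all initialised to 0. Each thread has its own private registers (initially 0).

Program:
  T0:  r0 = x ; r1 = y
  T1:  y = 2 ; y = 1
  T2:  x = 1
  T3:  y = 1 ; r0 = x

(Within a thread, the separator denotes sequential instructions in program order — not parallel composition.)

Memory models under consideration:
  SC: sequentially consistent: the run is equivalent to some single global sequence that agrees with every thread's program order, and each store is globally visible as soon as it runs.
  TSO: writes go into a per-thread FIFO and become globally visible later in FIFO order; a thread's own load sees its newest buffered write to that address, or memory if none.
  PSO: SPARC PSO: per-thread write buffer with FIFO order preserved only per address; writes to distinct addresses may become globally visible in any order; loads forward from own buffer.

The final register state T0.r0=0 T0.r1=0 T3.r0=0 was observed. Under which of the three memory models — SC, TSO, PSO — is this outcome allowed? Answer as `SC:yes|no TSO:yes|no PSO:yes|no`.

SC:yes TSO:yes PSO:yes

outcome vector order: (T0.r0,T0.r1,T3.r0)
SC: 11 outcomes — {<0 0 0> <0 0 1> <0 1 0> <0 1 1> <0 2 0> <0 2 1> <1 0 1> <1 1 0> <1 1 1> <1 2 0> <1 2 1>}
TSO: 12 outcomes — {<0 0 0> <0 0 1> <0 1 0> <0 1 1> <0 2 0> <0 2 1> <1 0 0> <1 0 1> <1 1 0> <1 1 1> <1 2 0> <1 2 1>}
PSO: 12 outcomes — {<0 0 0> <0 0 1> <0 1 0> <0 1 1> <0 2 0> <0 2 1> <1 0 0> <1 0 1> <1 1 0> <1 1 1> <1 2 0> <1 2 1>}
target <0 0 0> ∈ {SC,TSO,PSO}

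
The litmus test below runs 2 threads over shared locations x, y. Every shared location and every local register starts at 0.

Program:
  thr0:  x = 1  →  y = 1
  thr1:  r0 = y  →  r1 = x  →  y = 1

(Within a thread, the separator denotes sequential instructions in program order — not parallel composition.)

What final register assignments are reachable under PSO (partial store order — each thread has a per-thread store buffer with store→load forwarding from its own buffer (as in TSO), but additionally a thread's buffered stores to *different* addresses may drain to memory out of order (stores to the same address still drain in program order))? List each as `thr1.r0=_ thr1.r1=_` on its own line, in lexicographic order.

outcome vector order: (thr1.r0,thr1.r1)
|PSO outcomes| = 4

thr1.r0=0 thr1.r1=0
thr1.r0=0 thr1.r1=1
thr1.r0=1 thr1.r1=0
thr1.r0=1 thr1.r1=1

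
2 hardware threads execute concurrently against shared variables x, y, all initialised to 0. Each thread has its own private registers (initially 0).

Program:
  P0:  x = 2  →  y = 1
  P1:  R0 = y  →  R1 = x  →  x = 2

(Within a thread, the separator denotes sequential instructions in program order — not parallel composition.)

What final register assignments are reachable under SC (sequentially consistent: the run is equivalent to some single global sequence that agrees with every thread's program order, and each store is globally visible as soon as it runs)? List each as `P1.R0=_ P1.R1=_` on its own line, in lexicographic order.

outcome vector order: (P1.R0,P1.R1)
|SC outcomes| = 3

P1.R0=0 P1.R1=0
P1.R0=0 P1.R1=2
P1.R0=1 P1.R1=2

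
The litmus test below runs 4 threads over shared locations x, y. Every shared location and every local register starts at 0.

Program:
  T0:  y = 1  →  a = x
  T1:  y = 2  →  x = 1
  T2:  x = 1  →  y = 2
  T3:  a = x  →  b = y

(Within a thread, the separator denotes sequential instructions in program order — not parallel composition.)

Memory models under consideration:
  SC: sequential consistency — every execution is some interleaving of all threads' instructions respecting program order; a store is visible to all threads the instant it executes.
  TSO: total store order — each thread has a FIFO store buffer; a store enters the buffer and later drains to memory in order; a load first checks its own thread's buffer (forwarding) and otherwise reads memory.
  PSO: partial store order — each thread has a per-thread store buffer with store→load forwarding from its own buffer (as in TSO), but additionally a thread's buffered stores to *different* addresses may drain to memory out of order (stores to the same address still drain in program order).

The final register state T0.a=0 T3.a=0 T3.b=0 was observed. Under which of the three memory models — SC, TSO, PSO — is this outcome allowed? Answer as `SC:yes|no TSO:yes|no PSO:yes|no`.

outcome vector order: (T0.a,T3.a,T3.b)
under SC → (0,0,0); (0,0,1); (0,0,2); (0,1,1); (0,1,2); (1,0,0); (1,0,1); (1,0,2); (1,1,0); (1,1,1); (1,1,2)
under TSO → (0,0,0); (0,0,1); (0,0,2); (0,1,0); (0,1,1); (0,1,2); (1,0,0); (1,0,1); (1,0,2); (1,1,0); (1,1,1); (1,1,2)
under PSO → (0,0,0); (0,0,1); (0,0,2); (0,1,0); (0,1,1); (0,1,2); (1,0,0); (1,0,1); (1,0,2); (1,1,0); (1,1,1); (1,1,2)
target (0,0,0) ∈ {SC,TSO,PSO}

SC:yes TSO:yes PSO:yes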